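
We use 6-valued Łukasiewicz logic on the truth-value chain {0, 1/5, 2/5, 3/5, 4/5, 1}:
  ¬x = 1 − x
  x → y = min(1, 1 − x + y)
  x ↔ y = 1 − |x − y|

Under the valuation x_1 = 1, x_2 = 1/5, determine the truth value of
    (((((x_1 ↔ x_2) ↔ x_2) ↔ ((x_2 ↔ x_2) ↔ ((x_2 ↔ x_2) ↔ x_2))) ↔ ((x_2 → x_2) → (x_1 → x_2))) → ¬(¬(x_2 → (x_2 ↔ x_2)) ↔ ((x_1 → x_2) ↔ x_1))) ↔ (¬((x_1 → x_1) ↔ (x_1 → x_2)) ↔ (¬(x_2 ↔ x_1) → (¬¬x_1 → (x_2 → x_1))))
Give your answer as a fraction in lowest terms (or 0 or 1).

2/5

x_1 ↔ x_2 = 1 ↔ 1/5 = 1/5
(x_1 ↔ x_2) ↔ x_2 = 1/5 ↔ 1/5 = 1
x_2 ↔ x_2 = 1/5 ↔ 1/5 = 1
x_2 ↔ x_2 = 1/5 ↔ 1/5 = 1
(x_2 ↔ x_2) ↔ x_2 = 1 ↔ 1/5 = 1/5
(x_2 ↔ x_2) ↔ ((x_2 ↔ x_2) ↔ x_2) = 1 ↔ 1/5 = 1/5
((x_1 ↔ x_2) ↔ x_2) ↔ ((x_2 ↔ x_2) ↔ ((x_2 ↔ x_2) ↔ x_2)) = 1 ↔ 1/5 = 1/5
x_2 → x_2 = 1/5 → 1/5 = 1
x_1 → x_2 = 1 → 1/5 = 1/5
(x_2 → x_2) → (x_1 → x_2) = 1 → 1/5 = 1/5
(((x_1 ↔ x_2) ↔ x_2) ↔ ((x_2 ↔ x_2) ↔ ((x_2 ↔ x_2) ↔ x_2))) ↔ ((x_2 → x_2) → (x_1 → x_2)) = 1/5 ↔ 1/5 = 1
x_2 ↔ x_2 = 1/5 ↔ 1/5 = 1
x_2 → (x_2 ↔ x_2) = 1/5 → 1 = 1
¬(x_2 → (x_2 ↔ x_2)) = ¬1 = 0
x_1 → x_2 = 1 → 1/5 = 1/5
(x_1 → x_2) ↔ x_1 = 1/5 ↔ 1 = 1/5
¬(x_2 → (x_2 ↔ x_2)) ↔ ((x_1 → x_2) ↔ x_1) = 0 ↔ 1/5 = 4/5
¬(¬(x_2 → (x_2 ↔ x_2)) ↔ ((x_1 → x_2) ↔ x_1)) = ¬4/5 = 1/5
((((x_1 ↔ x_2) ↔ x_2) ↔ ((x_2 ↔ x_2) ↔ ((x_2 ↔ x_2) ↔ x_2))) ↔ ((x_2 → x_2) → (x_1 → x_2))) → ¬(¬(x_2 → (x_2 ↔ x_2)) ↔ ((x_1 → x_2) ↔ x_1)) = 1 → 1/5 = 1/5
x_1 → x_1 = 1 → 1 = 1
x_1 → x_2 = 1 → 1/5 = 1/5
(x_1 → x_1) ↔ (x_1 → x_2) = 1 ↔ 1/5 = 1/5
¬((x_1 → x_1) ↔ (x_1 → x_2)) = ¬1/5 = 4/5
x_2 ↔ x_1 = 1/5 ↔ 1 = 1/5
¬(x_2 ↔ x_1) = ¬1/5 = 4/5
¬x_1 = ¬1 = 0
¬¬x_1 = ¬0 = 1
x_2 → x_1 = 1/5 → 1 = 1
¬¬x_1 → (x_2 → x_1) = 1 → 1 = 1
¬(x_2 ↔ x_1) → (¬¬x_1 → (x_2 → x_1)) = 4/5 → 1 = 1
¬((x_1 → x_1) ↔ (x_1 → x_2)) ↔ (¬(x_2 ↔ x_1) → (¬¬x_1 → (x_2 → x_1))) = 4/5 ↔ 1 = 4/5
(((((x_1 ↔ x_2) ↔ x_2) ↔ ((x_2 ↔ x_2) ↔ ((x_2 ↔ x_2) ↔ x_2))) ↔ ((x_2 → x_2) → (x_1 → x_2))) → ¬(¬(x_2 → (x_2 ↔ x_2)) ↔ ((x_1 → x_2) ↔ x_1))) ↔ (¬((x_1 → x_1) ↔ (x_1 → x_2)) ↔ (¬(x_2 ↔ x_1) → (¬¬x_1 → (x_2 → x_1)))) = 1/5 ↔ 4/5 = 2/5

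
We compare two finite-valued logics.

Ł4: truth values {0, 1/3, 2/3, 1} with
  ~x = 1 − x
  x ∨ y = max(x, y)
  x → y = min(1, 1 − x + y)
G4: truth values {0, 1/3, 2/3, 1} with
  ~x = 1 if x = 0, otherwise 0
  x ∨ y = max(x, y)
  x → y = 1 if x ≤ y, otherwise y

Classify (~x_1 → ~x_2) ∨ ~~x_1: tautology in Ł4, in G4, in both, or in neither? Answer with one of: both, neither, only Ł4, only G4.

In Ł4: at x_1 = 0, x_2 = 1/3 the value is 2/3 — not a tautology.
In G4: at x_1 = 0, x_2 = 1/3 the value is 0 — not a tautology.

neither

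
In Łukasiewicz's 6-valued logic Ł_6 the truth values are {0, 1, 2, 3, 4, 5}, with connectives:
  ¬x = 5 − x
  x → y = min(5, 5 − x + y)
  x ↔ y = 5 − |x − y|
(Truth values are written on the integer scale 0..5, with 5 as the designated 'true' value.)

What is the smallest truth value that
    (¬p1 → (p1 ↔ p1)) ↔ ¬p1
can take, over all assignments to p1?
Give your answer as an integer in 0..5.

Take p1 = 5:
¬p1 = ¬5 = 0
p1 ↔ p1 = 5 ↔ 5 = 5
¬p1 → (p1 ↔ p1) = 0 → 5 = 5
¬p1 = ¬5 = 0
(¬p1 → (p1 ↔ p1)) ↔ ¬p1 = 5 ↔ 0 = 0
No assignment yields a value below 0, so this is the minimum.

0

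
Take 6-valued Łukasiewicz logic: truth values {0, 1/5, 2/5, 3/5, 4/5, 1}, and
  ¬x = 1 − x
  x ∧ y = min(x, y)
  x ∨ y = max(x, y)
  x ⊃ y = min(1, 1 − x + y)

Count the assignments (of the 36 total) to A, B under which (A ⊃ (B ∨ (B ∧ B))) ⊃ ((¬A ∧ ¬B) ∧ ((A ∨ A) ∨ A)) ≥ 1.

3

value 1: 3 assignments (counts)
value 4/5: 4 assignments
value 3/5: 4 assignments
value 2/5: 6 assignments
value 1/5: 8 assignments
value 0: 11 assignments
So 3 of the 36 assignments meet the threshold.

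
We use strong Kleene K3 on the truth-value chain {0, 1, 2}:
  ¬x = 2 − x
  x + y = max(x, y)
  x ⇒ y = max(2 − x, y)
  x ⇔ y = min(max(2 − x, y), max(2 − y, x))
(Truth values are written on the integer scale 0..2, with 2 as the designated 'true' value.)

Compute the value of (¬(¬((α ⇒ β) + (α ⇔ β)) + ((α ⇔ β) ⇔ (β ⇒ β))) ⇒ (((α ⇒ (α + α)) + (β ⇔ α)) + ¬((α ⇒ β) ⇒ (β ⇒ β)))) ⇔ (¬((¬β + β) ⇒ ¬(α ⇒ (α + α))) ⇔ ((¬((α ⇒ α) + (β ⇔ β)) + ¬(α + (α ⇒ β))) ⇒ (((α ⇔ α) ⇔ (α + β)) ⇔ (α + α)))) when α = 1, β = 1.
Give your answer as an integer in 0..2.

α ⇒ β = 1 ⇒ 1 = 1
α ⇔ β = 1 ⇔ 1 = 1
(α ⇒ β) + (α ⇔ β) = 1 + 1 = 1
¬((α ⇒ β) + (α ⇔ β)) = ¬1 = 1
α ⇔ β = 1 ⇔ 1 = 1
β ⇒ β = 1 ⇒ 1 = 1
(α ⇔ β) ⇔ (β ⇒ β) = 1 ⇔ 1 = 1
¬((α ⇒ β) + (α ⇔ β)) + ((α ⇔ β) ⇔ (β ⇒ β)) = 1 + 1 = 1
¬(¬((α ⇒ β) + (α ⇔ β)) + ((α ⇔ β) ⇔ (β ⇒ β))) = ¬1 = 1
α + α = 1 + 1 = 1
α ⇒ (α + α) = 1 ⇒ 1 = 1
β ⇔ α = 1 ⇔ 1 = 1
(α ⇒ (α + α)) + (β ⇔ α) = 1 + 1 = 1
α ⇒ β = 1 ⇒ 1 = 1
β ⇒ β = 1 ⇒ 1 = 1
(α ⇒ β) ⇒ (β ⇒ β) = 1 ⇒ 1 = 1
¬((α ⇒ β) ⇒ (β ⇒ β)) = ¬1 = 1
((α ⇒ (α + α)) + (β ⇔ α)) + ¬((α ⇒ β) ⇒ (β ⇒ β)) = 1 + 1 = 1
¬(¬((α ⇒ β) + (α ⇔ β)) + ((α ⇔ β) ⇔ (β ⇒ β))) ⇒ (((α ⇒ (α + α)) + (β ⇔ α)) + ¬((α ⇒ β) ⇒ (β ⇒ β))) = 1 ⇒ 1 = 1
¬β = ¬1 = 1
¬β + β = 1 + 1 = 1
α + α = 1 + 1 = 1
α ⇒ (α + α) = 1 ⇒ 1 = 1
¬(α ⇒ (α + α)) = ¬1 = 1
(¬β + β) ⇒ ¬(α ⇒ (α + α)) = 1 ⇒ 1 = 1
¬((¬β + β) ⇒ ¬(α ⇒ (α + α))) = ¬1 = 1
α ⇒ α = 1 ⇒ 1 = 1
β ⇔ β = 1 ⇔ 1 = 1
(α ⇒ α) + (β ⇔ β) = 1 + 1 = 1
¬((α ⇒ α) + (β ⇔ β)) = ¬1 = 1
α ⇒ β = 1 ⇒ 1 = 1
α + (α ⇒ β) = 1 + 1 = 1
¬(α + (α ⇒ β)) = ¬1 = 1
¬((α ⇒ α) + (β ⇔ β)) + ¬(α + (α ⇒ β)) = 1 + 1 = 1
α ⇔ α = 1 ⇔ 1 = 1
α + β = 1 + 1 = 1
(α ⇔ α) ⇔ (α + β) = 1 ⇔ 1 = 1
α + α = 1 + 1 = 1
((α ⇔ α) ⇔ (α + β)) ⇔ (α + α) = 1 ⇔ 1 = 1
(¬((α ⇒ α) + (β ⇔ β)) + ¬(α + (α ⇒ β))) ⇒ (((α ⇔ α) ⇔ (α + β)) ⇔ (α + α)) = 1 ⇒ 1 = 1
¬((¬β + β) ⇒ ¬(α ⇒ (α + α))) ⇔ ((¬((α ⇒ α) + (β ⇔ β)) + ¬(α + (α ⇒ β))) ⇒ (((α ⇔ α) ⇔ (α + β)) ⇔ (α + α))) = 1 ⇔ 1 = 1
(¬(¬((α ⇒ β) + (α ⇔ β)) + ((α ⇔ β) ⇔ (β ⇒ β))) ⇒ (((α ⇒ (α + α)) + (β ⇔ α)) + ¬((α ⇒ β) ⇒ (β ⇒ β)))) ⇔ (¬((¬β + β) ⇒ ¬(α ⇒ (α + α))) ⇔ ((¬((α ⇒ α) + (β ⇔ β)) + ¬(α + (α ⇒ β))) ⇒ (((α ⇔ α) ⇔ (α + β)) ⇔ (α + α)))) = 1 ⇔ 1 = 1

1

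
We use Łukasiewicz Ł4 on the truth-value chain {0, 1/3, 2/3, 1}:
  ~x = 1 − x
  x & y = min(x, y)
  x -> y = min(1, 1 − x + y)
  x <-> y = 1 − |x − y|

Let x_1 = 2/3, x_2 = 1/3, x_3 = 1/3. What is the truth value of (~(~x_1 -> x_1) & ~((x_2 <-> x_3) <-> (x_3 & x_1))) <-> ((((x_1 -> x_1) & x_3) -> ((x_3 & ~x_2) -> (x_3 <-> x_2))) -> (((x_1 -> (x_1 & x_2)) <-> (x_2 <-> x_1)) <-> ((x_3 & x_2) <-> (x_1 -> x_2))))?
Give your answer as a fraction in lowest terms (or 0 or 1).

1/3

~x_1 = ~2/3 = 1/3
~x_1 -> x_1 = 1/3 -> 2/3 = 1
~(~x_1 -> x_1) = ~1 = 0
x_2 <-> x_3 = 1/3 <-> 1/3 = 1
x_3 & x_1 = 1/3 & 2/3 = 1/3
(x_2 <-> x_3) <-> (x_3 & x_1) = 1 <-> 1/3 = 1/3
~((x_2 <-> x_3) <-> (x_3 & x_1)) = ~1/3 = 2/3
~(~x_1 -> x_1) & ~((x_2 <-> x_3) <-> (x_3 & x_1)) = 0 & 2/3 = 0
x_1 -> x_1 = 2/3 -> 2/3 = 1
(x_1 -> x_1) & x_3 = 1 & 1/3 = 1/3
~x_2 = ~1/3 = 2/3
x_3 & ~x_2 = 1/3 & 2/3 = 1/3
x_3 <-> x_2 = 1/3 <-> 1/3 = 1
(x_3 & ~x_2) -> (x_3 <-> x_2) = 1/3 -> 1 = 1
((x_1 -> x_1) & x_3) -> ((x_3 & ~x_2) -> (x_3 <-> x_2)) = 1/3 -> 1 = 1
x_1 & x_2 = 2/3 & 1/3 = 1/3
x_1 -> (x_1 & x_2) = 2/3 -> 1/3 = 2/3
x_2 <-> x_1 = 1/3 <-> 2/3 = 2/3
(x_1 -> (x_1 & x_2)) <-> (x_2 <-> x_1) = 2/3 <-> 2/3 = 1
x_3 & x_2 = 1/3 & 1/3 = 1/3
x_1 -> x_2 = 2/3 -> 1/3 = 2/3
(x_3 & x_2) <-> (x_1 -> x_2) = 1/3 <-> 2/3 = 2/3
((x_1 -> (x_1 & x_2)) <-> (x_2 <-> x_1)) <-> ((x_3 & x_2) <-> (x_1 -> x_2)) = 1 <-> 2/3 = 2/3
(((x_1 -> x_1) & x_3) -> ((x_3 & ~x_2) -> (x_3 <-> x_2))) -> (((x_1 -> (x_1 & x_2)) <-> (x_2 <-> x_1)) <-> ((x_3 & x_2) <-> (x_1 -> x_2))) = 1 -> 2/3 = 2/3
(~(~x_1 -> x_1) & ~((x_2 <-> x_3) <-> (x_3 & x_1))) <-> ((((x_1 -> x_1) & x_3) -> ((x_3 & ~x_2) -> (x_3 <-> x_2))) -> (((x_1 -> (x_1 & x_2)) <-> (x_2 <-> x_1)) <-> ((x_3 & x_2) <-> (x_1 -> x_2)))) = 0 <-> 2/3 = 1/3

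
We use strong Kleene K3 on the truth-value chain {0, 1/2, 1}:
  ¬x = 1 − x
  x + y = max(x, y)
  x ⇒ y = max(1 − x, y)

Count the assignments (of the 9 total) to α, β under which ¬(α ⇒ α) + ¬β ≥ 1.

3

α = 0, β = 0 ↦ 1  ≥
α = 0, β = 1/2 ↦ 1/2  <
α = 0, β = 1 ↦ 0  <
α = 1/2, β = 0 ↦ 1  ≥
α = 1/2, β = 1/2 ↦ 1/2  <
α = 1/2, β = 1 ↦ 1/2  <
α = 1, β = 0 ↦ 1  ≥
α = 1, β = 1/2 ↦ 1/2  <
α = 1, β = 1 ↦ 0  <
So 3 of the 9 assignments meet the threshold.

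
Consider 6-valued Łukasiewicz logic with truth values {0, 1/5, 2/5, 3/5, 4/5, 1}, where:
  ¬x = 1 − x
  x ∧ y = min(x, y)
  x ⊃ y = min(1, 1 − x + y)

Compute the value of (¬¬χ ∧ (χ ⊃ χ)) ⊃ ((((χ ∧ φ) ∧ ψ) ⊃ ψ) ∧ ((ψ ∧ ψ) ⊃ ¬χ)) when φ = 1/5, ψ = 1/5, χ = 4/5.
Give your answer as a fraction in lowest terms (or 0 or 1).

1

¬χ = ¬4/5 = 1/5
¬¬χ = ¬1/5 = 4/5
χ ⊃ χ = 4/5 ⊃ 4/5 = 1
¬¬χ ∧ (χ ⊃ χ) = 4/5 ∧ 1 = 4/5
χ ∧ φ = 4/5 ∧ 1/5 = 1/5
(χ ∧ φ) ∧ ψ = 1/5 ∧ 1/5 = 1/5
((χ ∧ φ) ∧ ψ) ⊃ ψ = 1/5 ⊃ 1/5 = 1
ψ ∧ ψ = 1/5 ∧ 1/5 = 1/5
¬χ = ¬4/5 = 1/5
(ψ ∧ ψ) ⊃ ¬χ = 1/5 ⊃ 1/5 = 1
(((χ ∧ φ) ∧ ψ) ⊃ ψ) ∧ ((ψ ∧ ψ) ⊃ ¬χ) = 1 ∧ 1 = 1
(¬¬χ ∧ (χ ⊃ χ)) ⊃ ((((χ ∧ φ) ∧ ψ) ⊃ ψ) ∧ ((ψ ∧ ψ) ⊃ ¬χ)) = 4/5 ⊃ 1 = 1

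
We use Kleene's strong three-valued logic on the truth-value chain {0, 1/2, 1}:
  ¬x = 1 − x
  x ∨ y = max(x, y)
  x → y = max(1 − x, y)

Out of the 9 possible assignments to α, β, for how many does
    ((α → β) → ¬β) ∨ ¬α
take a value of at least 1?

5

α = 0, β = 0 ↦ 1  ≥
α = 0, β = 1/2 ↦ 1  ≥
α = 0, β = 1 ↦ 1  ≥
α = 1/2, β = 0 ↦ 1  ≥
α = 1/2, β = 1/2 ↦ 1/2  <
α = 1/2, β = 1 ↦ 1/2  <
α = 1, β = 0 ↦ 1  ≥
α = 1, β = 1/2 ↦ 1/2  <
α = 1, β = 1 ↦ 0  <
So 5 of the 9 assignments meet the threshold.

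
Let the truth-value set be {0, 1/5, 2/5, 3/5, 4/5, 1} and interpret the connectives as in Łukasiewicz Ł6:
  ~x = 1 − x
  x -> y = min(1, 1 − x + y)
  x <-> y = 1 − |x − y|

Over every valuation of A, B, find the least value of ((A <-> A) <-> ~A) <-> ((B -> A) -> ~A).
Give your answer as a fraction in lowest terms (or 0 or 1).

3/5

Take A = 2/5, B = 4/5:
A <-> A = 2/5 <-> 2/5 = 1
~A = ~2/5 = 3/5
(A <-> A) <-> ~A = 1 <-> 3/5 = 3/5
B -> A = 4/5 -> 2/5 = 3/5
~A = ~2/5 = 3/5
(B -> A) -> ~A = 3/5 -> 3/5 = 1
((A <-> A) <-> ~A) <-> ((B -> A) -> ~A) = 3/5 <-> 1 = 3/5
No assignment yields a value below 3/5, so this is the minimum.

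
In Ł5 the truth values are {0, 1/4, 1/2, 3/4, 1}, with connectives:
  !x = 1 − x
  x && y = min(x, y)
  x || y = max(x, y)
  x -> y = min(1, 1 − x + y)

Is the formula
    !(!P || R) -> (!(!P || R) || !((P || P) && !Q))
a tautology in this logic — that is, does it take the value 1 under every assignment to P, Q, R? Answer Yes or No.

At P = 3/4, Q = 1/4, R = 1/2, for instance:
!P = !3/4 = 1/4
!P || R = 1/4 || 1/2 = 1/2
!(!P || R) = !1/2 = 1/2
P || P = 3/4 || 3/4 = 3/4
!Q = !1/4 = 3/4
(P || P) && !Q = 3/4 && 3/4 = 3/4
!((P || P) && !Q) = !3/4 = 1/4
!(!P || R) || !((P || P) && !Q) = 1/2 || 1/4 = 1/2
!(!P || R) -> (!(!P || R) || !((P || P) && !Q)) = 1/2 -> 1/2 = 1
and checking the remaining 124 assignments likewise gives ≥ 1 in every case.

Yes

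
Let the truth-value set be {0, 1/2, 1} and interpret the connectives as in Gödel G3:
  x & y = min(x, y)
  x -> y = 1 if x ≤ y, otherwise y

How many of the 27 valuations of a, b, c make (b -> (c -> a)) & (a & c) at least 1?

value 1: 3 assignments (counts)
value 1/2: 9 assignments
value 0: 15 assignments
So 3 of the 27 assignments meet the threshold.

3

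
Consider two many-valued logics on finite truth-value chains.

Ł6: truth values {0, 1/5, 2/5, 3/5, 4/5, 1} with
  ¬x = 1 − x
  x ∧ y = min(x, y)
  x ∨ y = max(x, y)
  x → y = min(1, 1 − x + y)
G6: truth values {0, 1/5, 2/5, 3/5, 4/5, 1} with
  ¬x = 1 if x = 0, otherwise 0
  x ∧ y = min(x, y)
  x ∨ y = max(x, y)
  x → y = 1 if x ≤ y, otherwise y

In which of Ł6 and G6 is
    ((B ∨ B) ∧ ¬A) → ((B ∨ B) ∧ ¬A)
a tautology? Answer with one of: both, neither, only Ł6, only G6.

both

In Ł6: every assignment gives 1 — tautology.
In G6: every assignment gives 1 — tautology.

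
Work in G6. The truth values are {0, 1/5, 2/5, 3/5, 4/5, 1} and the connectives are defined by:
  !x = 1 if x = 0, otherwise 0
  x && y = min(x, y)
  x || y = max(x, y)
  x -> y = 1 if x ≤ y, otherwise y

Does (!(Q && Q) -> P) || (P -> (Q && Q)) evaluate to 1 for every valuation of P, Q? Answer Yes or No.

No

Counterexample: take P = 1/5, Q = 0.
Q && Q = 0 && 0 = 0
!(Q && Q) = !0 = 1
!(Q && Q) -> P = 1 -> 1/5 = 1/5
Q && Q = 0 && 0 = 0
P -> (Q && Q) = 1/5 -> 0 = 0
(!(Q && Q) -> P) || (P -> (Q && Q)) = 1/5 || 0 = 1/5
This gives 1/5 ≠ 1.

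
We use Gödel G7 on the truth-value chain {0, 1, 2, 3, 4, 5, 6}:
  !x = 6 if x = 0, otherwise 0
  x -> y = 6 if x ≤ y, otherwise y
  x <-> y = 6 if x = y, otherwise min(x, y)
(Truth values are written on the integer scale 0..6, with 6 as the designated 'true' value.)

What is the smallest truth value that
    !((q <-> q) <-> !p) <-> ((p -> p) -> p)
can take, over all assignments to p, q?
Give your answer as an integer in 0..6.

Take p = 1, q = 0:
q <-> q = 0 <-> 0 = 6
!p = !1 = 0
(q <-> q) <-> !p = 6 <-> 0 = 0
!((q <-> q) <-> !p) = !0 = 6
p -> p = 1 -> 1 = 6
(p -> p) -> p = 6 -> 1 = 1
!((q <-> q) <-> !p) <-> ((p -> p) -> p) = 6 <-> 1 = 1
No assignment yields a value below 1, so this is the minimum.

1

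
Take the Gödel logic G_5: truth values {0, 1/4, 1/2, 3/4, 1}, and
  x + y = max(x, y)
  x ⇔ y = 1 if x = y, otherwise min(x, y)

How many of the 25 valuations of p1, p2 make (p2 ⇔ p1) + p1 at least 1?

9

value 1: 9 assignments (counts)
value 3/4: 4 assignments
value 1/2: 4 assignments
value 1/4: 4 assignments
value 0: 4 assignments
So 9 of the 25 assignments meet the threshold.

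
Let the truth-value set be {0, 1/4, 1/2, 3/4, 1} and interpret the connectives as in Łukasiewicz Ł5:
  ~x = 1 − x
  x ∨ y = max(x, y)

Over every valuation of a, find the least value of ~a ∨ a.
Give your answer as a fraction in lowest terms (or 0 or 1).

1/2

Take a = 1/2:
~a = ~1/2 = 1/2
~a ∨ a = 1/2 ∨ 1/2 = 1/2
No assignment yields a value below 1/2, so this is the minimum.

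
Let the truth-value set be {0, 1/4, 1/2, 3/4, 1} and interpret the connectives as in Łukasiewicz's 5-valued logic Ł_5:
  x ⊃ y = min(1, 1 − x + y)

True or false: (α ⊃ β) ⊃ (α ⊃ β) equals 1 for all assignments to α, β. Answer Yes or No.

Yes

At α = 1/2, β = 1/4, for instance:
α ⊃ β = 1/2 ⊃ 1/4 = 3/4
(α ⊃ β) ⊃ (α ⊃ β) = 3/4 ⊃ 3/4 = 1
and checking the remaining 24 assignments likewise gives ≥ 1 in every case.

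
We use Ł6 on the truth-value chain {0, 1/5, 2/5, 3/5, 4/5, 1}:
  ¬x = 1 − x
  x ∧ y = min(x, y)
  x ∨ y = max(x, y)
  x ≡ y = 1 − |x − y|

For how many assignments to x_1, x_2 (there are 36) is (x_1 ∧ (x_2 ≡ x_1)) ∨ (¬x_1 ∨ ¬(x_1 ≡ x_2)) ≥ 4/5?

20

value 1: 8 assignments (counts)
value 4/5: 12 assignments (counts)
value 3/5: 16 assignments
So 20 of the 36 assignments meet the threshold.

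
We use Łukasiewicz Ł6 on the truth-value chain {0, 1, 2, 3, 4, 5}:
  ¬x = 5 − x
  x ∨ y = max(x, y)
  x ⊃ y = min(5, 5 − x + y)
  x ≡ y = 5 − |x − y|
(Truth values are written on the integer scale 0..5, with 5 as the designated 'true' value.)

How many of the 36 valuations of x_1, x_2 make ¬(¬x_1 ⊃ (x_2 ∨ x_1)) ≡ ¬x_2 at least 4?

value 5: 11 assignments (counts)
value 4: 8 assignments (counts)
value 3: 6 assignments
value 2: 4 assignments
value 1: 4 assignments
value 0: 3 assignments
So 19 of the 36 assignments meet the threshold.

19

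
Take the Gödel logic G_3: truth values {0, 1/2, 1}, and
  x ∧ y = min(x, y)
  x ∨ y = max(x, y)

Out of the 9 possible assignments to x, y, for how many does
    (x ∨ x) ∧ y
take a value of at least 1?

x = 0, y = 0 ↦ 0  <
x = 0, y = 1/2 ↦ 0  <
x = 0, y = 1 ↦ 0  <
x = 1/2, y = 0 ↦ 0  <
x = 1/2, y = 1/2 ↦ 1/2  <
x = 1/2, y = 1 ↦ 1/2  <
x = 1, y = 0 ↦ 0  <
x = 1, y = 1/2 ↦ 1/2  <
x = 1, y = 1 ↦ 1  ≥
So 1 of the 9 assignments meets the threshold.

1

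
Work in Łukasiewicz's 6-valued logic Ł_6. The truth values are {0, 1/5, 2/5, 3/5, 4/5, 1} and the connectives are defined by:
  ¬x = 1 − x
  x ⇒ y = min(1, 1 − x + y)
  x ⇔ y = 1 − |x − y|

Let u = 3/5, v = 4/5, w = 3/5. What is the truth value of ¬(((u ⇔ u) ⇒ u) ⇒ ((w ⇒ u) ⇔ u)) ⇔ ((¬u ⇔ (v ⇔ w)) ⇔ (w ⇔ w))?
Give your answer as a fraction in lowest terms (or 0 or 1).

2/5

u ⇔ u = 3/5 ⇔ 3/5 = 1
(u ⇔ u) ⇒ u = 1 ⇒ 3/5 = 3/5
w ⇒ u = 3/5 ⇒ 3/5 = 1
(w ⇒ u) ⇔ u = 1 ⇔ 3/5 = 3/5
((u ⇔ u) ⇒ u) ⇒ ((w ⇒ u) ⇔ u) = 3/5 ⇒ 3/5 = 1
¬(((u ⇔ u) ⇒ u) ⇒ ((w ⇒ u) ⇔ u)) = ¬1 = 0
¬u = ¬3/5 = 2/5
v ⇔ w = 4/5 ⇔ 3/5 = 4/5
¬u ⇔ (v ⇔ w) = 2/5 ⇔ 4/5 = 3/5
w ⇔ w = 3/5 ⇔ 3/5 = 1
(¬u ⇔ (v ⇔ w)) ⇔ (w ⇔ w) = 3/5 ⇔ 1 = 3/5
¬(((u ⇔ u) ⇒ u) ⇒ ((w ⇒ u) ⇔ u)) ⇔ ((¬u ⇔ (v ⇔ w)) ⇔ (w ⇔ w)) = 0 ⇔ 3/5 = 2/5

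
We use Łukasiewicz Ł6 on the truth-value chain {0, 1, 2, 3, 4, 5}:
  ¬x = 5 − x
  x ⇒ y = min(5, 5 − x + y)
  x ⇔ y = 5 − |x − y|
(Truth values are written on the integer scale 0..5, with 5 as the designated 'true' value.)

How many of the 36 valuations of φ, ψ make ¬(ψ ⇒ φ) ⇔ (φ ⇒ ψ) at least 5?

2

value 5: 2 assignments (counts)
value 4: 4 assignments
value 3: 6 assignments
value 2: 8 assignments
value 1: 10 assignments
value 0: 6 assignments
So 2 of the 36 assignments meet the threshold.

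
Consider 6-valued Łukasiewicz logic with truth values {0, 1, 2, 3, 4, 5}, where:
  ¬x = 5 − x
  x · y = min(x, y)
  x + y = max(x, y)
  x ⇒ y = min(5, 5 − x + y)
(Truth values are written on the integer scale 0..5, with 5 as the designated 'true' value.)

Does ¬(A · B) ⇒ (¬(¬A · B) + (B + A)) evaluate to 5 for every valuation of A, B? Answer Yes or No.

Counterexample: take A = 0, B = 1.
A · B = 0 · 1 = 0
¬(A · B) = ¬0 = 5
¬A = ¬0 = 5
¬A · B = 5 · 1 = 1
¬(¬A · B) = ¬1 = 4
B + A = 1 + 0 = 1
¬(¬A · B) + (B + A) = 4 + 1 = 4
¬(A · B) ⇒ (¬(¬A · B) + (B + A)) = 5 ⇒ 4 = 4
This gives 4 ≠ 5.

No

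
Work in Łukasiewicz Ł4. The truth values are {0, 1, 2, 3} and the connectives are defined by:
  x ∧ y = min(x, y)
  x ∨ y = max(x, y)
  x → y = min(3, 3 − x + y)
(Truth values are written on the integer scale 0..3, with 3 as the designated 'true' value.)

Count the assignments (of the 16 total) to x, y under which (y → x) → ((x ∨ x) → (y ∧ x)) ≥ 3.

x = 0, y = 0 ↦ 3  ≥
x = 0, y = 1 ↦ 3  ≥
x = 0, y = 2 ↦ 3  ≥
x = 0, y = 3 ↦ 3  ≥
x = 1, y = 0 ↦ 2  <
x = 1, y = 1 ↦ 3  ≥
x = 1, y = 2 ↦ 3  ≥
x = 1, y = 3 ↦ 3  ≥
x = 2, y = 0 ↦ 1  <
x = 2, y = 1 ↦ 2  <
x = 2, y = 2 ↦ 3  ≥
x = 2, y = 3 ↦ 3  ≥
x = 3, y = 0 ↦ 0  <
x = 3, y = 1 ↦ 1  <
x = 3, y = 2 ↦ 2  <
x = 3, y = 3 ↦ 3  ≥
So 10 of the 16 assignments meet the threshold.

10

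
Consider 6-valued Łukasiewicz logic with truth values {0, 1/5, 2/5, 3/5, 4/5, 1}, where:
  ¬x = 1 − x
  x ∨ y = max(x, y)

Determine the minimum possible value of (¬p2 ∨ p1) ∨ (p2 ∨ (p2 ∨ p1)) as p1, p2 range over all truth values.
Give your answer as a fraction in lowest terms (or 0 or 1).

3/5

Take p1 = 0, p2 = 2/5:
¬p2 = ¬2/5 = 3/5
¬p2 ∨ p1 = 3/5 ∨ 0 = 3/5
p2 ∨ p1 = 2/5 ∨ 0 = 2/5
p2 ∨ (p2 ∨ p1) = 2/5 ∨ 2/5 = 2/5
(¬p2 ∨ p1) ∨ (p2 ∨ (p2 ∨ p1)) = 3/5 ∨ 2/5 = 3/5
No assignment yields a value below 3/5, so this is the minimum.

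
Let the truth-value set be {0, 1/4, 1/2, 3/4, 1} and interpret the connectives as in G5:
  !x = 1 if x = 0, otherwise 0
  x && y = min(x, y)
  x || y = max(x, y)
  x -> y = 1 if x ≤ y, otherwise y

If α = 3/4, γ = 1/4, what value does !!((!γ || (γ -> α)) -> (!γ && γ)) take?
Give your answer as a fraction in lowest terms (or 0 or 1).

!γ = !1/4 = 0
γ -> α = 1/4 -> 3/4 = 1
!γ || (γ -> α) = 0 || 1 = 1
!γ = !1/4 = 0
!γ && γ = 0 && 1/4 = 0
(!γ || (γ -> α)) -> (!γ && γ) = 1 -> 0 = 0
!((!γ || (γ -> α)) -> (!γ && γ)) = !0 = 1
!!((!γ || (γ -> α)) -> (!γ && γ)) = !1 = 0

0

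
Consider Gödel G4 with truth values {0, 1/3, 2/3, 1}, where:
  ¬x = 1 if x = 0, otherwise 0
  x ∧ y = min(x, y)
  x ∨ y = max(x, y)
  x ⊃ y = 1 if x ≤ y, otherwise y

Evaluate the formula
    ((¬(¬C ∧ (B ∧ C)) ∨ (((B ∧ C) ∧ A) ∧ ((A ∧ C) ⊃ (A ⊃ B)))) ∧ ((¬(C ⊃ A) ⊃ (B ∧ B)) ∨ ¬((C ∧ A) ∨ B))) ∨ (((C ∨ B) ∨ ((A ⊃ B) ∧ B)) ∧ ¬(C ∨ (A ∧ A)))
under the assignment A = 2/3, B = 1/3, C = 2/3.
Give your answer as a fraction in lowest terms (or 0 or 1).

1

¬C = ¬2/3 = 0
B ∧ C = 1/3 ∧ 2/3 = 1/3
¬C ∧ (B ∧ C) = 0 ∧ 1/3 = 0
¬(¬C ∧ (B ∧ C)) = ¬0 = 1
B ∧ C = 1/3 ∧ 2/3 = 1/3
(B ∧ C) ∧ A = 1/3 ∧ 2/3 = 1/3
A ∧ C = 2/3 ∧ 2/3 = 2/3
A ⊃ B = 2/3 ⊃ 1/3 = 1/3
(A ∧ C) ⊃ (A ⊃ B) = 2/3 ⊃ 1/3 = 1/3
((B ∧ C) ∧ A) ∧ ((A ∧ C) ⊃ (A ⊃ B)) = 1/3 ∧ 1/3 = 1/3
¬(¬C ∧ (B ∧ C)) ∨ (((B ∧ C) ∧ A) ∧ ((A ∧ C) ⊃ (A ⊃ B))) = 1 ∨ 1/3 = 1
C ⊃ A = 2/3 ⊃ 2/3 = 1
¬(C ⊃ A) = ¬1 = 0
B ∧ B = 1/3 ∧ 1/3 = 1/3
¬(C ⊃ A) ⊃ (B ∧ B) = 0 ⊃ 1/3 = 1
C ∧ A = 2/3 ∧ 2/3 = 2/3
(C ∧ A) ∨ B = 2/3 ∨ 1/3 = 2/3
¬((C ∧ A) ∨ B) = ¬2/3 = 0
(¬(C ⊃ A) ⊃ (B ∧ B)) ∨ ¬((C ∧ A) ∨ B) = 1 ∨ 0 = 1
(¬(¬C ∧ (B ∧ C)) ∨ (((B ∧ C) ∧ A) ∧ ((A ∧ C) ⊃ (A ⊃ B)))) ∧ ((¬(C ⊃ A) ⊃ (B ∧ B)) ∨ ¬((C ∧ A) ∨ B)) = 1 ∧ 1 = 1
C ∨ B = 2/3 ∨ 1/3 = 2/3
A ⊃ B = 2/3 ⊃ 1/3 = 1/3
(A ⊃ B) ∧ B = 1/3 ∧ 1/3 = 1/3
(C ∨ B) ∨ ((A ⊃ B) ∧ B) = 2/3 ∨ 1/3 = 2/3
A ∧ A = 2/3 ∧ 2/3 = 2/3
C ∨ (A ∧ A) = 2/3 ∨ 2/3 = 2/3
¬(C ∨ (A ∧ A)) = ¬2/3 = 0
((C ∨ B) ∨ ((A ⊃ B) ∧ B)) ∧ ¬(C ∨ (A ∧ A)) = 2/3 ∧ 0 = 0
((¬(¬C ∧ (B ∧ C)) ∨ (((B ∧ C) ∧ A) ∧ ((A ∧ C) ⊃ (A ⊃ B)))) ∧ ((¬(C ⊃ A) ⊃ (B ∧ B)) ∨ ¬((C ∧ A) ∨ B))) ∨ (((C ∨ B) ∨ ((A ⊃ B) ∧ B)) ∧ ¬(C ∨ (A ∧ A))) = 1 ∨ 0 = 1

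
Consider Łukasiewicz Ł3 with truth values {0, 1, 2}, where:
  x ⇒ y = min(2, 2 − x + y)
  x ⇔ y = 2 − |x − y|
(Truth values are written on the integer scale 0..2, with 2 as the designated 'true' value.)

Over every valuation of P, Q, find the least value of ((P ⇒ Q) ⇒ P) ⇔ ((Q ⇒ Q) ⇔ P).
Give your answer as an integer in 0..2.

1

Take P = 1, Q = 0:
P ⇒ Q = 1 ⇒ 0 = 1
(P ⇒ Q) ⇒ P = 1 ⇒ 1 = 2
Q ⇒ Q = 0 ⇒ 0 = 2
(Q ⇒ Q) ⇔ P = 2 ⇔ 1 = 1
((P ⇒ Q) ⇒ P) ⇔ ((Q ⇒ Q) ⇔ P) = 2 ⇔ 1 = 1
No assignment yields a value below 1, so this is the minimum.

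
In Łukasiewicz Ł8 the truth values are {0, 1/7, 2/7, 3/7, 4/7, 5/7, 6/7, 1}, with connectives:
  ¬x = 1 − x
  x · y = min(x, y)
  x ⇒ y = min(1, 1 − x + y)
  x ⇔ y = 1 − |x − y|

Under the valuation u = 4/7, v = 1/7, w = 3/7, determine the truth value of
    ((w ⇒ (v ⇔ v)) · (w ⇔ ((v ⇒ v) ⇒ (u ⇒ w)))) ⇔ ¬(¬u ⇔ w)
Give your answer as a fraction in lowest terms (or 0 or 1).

v ⇔ v = 1/7 ⇔ 1/7 = 1
w ⇒ (v ⇔ v) = 3/7 ⇒ 1 = 1
v ⇒ v = 1/7 ⇒ 1/7 = 1
u ⇒ w = 4/7 ⇒ 3/7 = 6/7
(v ⇒ v) ⇒ (u ⇒ w) = 1 ⇒ 6/7 = 6/7
w ⇔ ((v ⇒ v) ⇒ (u ⇒ w)) = 3/7 ⇔ 6/7 = 4/7
(w ⇒ (v ⇔ v)) · (w ⇔ ((v ⇒ v) ⇒ (u ⇒ w))) = 1 · 4/7 = 4/7
¬u = ¬4/7 = 3/7
¬u ⇔ w = 3/7 ⇔ 3/7 = 1
¬(¬u ⇔ w) = ¬1 = 0
((w ⇒ (v ⇔ v)) · (w ⇔ ((v ⇒ v) ⇒ (u ⇒ w)))) ⇔ ¬(¬u ⇔ w) = 4/7 ⇔ 0 = 3/7

3/7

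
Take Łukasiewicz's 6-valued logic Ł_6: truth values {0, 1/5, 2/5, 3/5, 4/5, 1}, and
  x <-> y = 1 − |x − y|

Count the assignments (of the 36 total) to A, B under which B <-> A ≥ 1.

6

value 1: 6 assignments (counts)
value 4/5: 10 assignments
value 3/5: 8 assignments
value 2/5: 6 assignments
value 1/5: 4 assignments
value 0: 2 assignments
So 6 of the 36 assignments meet the threshold.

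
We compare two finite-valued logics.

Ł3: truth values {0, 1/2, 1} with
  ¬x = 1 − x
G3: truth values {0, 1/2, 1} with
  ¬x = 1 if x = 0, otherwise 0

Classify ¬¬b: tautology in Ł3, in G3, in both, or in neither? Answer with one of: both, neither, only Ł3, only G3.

In Ł3: at b = 0 the value is 0 — not a tautology.
In G3: at b = 0 the value is 0 — not a tautology.

neither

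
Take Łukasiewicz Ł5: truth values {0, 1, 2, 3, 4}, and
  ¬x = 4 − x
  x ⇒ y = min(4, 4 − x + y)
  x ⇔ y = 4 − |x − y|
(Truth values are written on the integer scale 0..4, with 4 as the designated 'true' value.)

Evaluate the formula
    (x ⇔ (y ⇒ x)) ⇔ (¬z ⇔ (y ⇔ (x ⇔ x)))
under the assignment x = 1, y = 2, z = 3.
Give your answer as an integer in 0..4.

3

y ⇒ x = 2 ⇒ 1 = 3
x ⇔ (y ⇒ x) = 1 ⇔ 3 = 2
¬z = ¬3 = 1
x ⇔ x = 1 ⇔ 1 = 4
y ⇔ (x ⇔ x) = 2 ⇔ 4 = 2
¬z ⇔ (y ⇔ (x ⇔ x)) = 1 ⇔ 2 = 3
(x ⇔ (y ⇒ x)) ⇔ (¬z ⇔ (y ⇔ (x ⇔ x))) = 2 ⇔ 3 = 3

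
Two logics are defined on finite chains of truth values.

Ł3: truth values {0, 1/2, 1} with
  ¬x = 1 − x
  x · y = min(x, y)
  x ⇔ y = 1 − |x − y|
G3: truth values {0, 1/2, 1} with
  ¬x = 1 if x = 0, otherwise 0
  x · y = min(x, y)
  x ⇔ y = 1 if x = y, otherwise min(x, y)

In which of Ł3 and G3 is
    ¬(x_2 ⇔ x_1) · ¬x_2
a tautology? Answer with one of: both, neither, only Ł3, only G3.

In Ł3: at x_1 = 0, x_2 = 0 the value is 0 — not a tautology.
In G3: at x_1 = 0, x_2 = 0 the value is 0 — not a tautology.

neither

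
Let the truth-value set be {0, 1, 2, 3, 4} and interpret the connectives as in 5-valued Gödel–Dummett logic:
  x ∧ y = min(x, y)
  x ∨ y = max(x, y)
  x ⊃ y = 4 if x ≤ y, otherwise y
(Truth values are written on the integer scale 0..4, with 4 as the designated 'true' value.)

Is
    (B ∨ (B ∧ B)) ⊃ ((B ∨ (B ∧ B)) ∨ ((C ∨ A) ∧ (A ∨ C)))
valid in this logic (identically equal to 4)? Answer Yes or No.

Yes

At A = 0, B = 0, C = 3, for instance:
B ∧ B = 0 ∧ 0 = 0
B ∨ (B ∧ B) = 0 ∨ 0 = 0
C ∨ A = 3 ∨ 0 = 3
A ∨ C = 0 ∨ 3 = 3
(C ∨ A) ∧ (A ∨ C) = 3 ∧ 3 = 3
(B ∨ (B ∧ B)) ∨ ((C ∨ A) ∧ (A ∨ C)) = 0 ∨ 3 = 3
(B ∨ (B ∧ B)) ⊃ ((B ∨ (B ∧ B)) ∨ ((C ∨ A) ∧ (A ∨ C))) = 0 ⊃ 3 = 4
and checking the remaining 124 assignments likewise gives ≥ 4 in every case.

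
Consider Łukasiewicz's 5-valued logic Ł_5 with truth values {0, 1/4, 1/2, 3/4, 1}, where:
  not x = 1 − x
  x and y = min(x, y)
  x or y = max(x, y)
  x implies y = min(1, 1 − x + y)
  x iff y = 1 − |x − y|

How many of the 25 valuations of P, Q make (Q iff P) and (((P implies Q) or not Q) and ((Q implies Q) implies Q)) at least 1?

value 1: 1 assignment (counts)
value 3/4: 4 assignments
value 1/2: 7 assignments
value 1/4: 7 assignments
value 0: 6 assignments
So 1 of the 25 assignments meets the threshold.

1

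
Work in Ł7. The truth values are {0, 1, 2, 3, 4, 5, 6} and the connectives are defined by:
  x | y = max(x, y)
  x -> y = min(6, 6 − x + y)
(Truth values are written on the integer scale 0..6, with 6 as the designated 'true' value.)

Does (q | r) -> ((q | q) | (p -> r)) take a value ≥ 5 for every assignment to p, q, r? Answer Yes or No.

At p = 4, q = 2, r = 0, for instance:
q | r = 2 | 0 = 2
q | q = 2 | 2 = 2
p -> r = 4 -> 0 = 2
(q | q) | (p -> r) = 2 | 2 = 2
(q | r) -> ((q | q) | (p -> r)) = 2 -> 2 = 6
and checking the remaining 342 assignments likewise gives ≥ 5 in every case.

Yes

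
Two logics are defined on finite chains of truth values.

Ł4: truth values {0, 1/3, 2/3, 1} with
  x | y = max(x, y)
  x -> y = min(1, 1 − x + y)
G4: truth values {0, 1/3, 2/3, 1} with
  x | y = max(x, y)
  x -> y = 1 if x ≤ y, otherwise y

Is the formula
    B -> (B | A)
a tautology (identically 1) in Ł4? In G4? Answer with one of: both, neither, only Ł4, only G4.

both

In Ł4: every assignment gives 1 — tautology.
In G4: every assignment gives 1 — tautology.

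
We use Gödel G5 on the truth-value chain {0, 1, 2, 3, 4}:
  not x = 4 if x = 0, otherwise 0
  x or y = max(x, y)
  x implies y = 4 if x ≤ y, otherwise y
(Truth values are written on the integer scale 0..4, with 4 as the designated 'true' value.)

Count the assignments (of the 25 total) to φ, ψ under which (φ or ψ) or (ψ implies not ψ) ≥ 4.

value 4: 13 assignments (counts)
value 3: 6 assignments
value 2: 4 assignments
value 1: 2 assignments
So 13 of the 25 assignments meet the threshold.

13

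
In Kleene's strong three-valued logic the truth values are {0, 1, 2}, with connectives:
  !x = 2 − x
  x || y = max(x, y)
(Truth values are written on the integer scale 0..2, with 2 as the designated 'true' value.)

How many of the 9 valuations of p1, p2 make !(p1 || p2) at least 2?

1

p1 = 0, p2 = 0 ↦ 2  ≥
p1 = 0, p2 = 1 ↦ 1  <
p1 = 0, p2 = 2 ↦ 0  <
p1 = 1, p2 = 0 ↦ 1  <
p1 = 1, p2 = 1 ↦ 1  <
p1 = 1, p2 = 2 ↦ 0  <
p1 = 2, p2 = 0 ↦ 0  <
p1 = 2, p2 = 1 ↦ 0  <
p1 = 2, p2 = 2 ↦ 0  <
So 1 of the 9 assignments meets the threshold.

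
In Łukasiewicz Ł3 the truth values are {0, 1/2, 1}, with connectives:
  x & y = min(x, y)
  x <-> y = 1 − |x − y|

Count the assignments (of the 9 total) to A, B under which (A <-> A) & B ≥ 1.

3

A = 0, B = 0 ↦ 0  <
A = 0, B = 1/2 ↦ 1/2  <
A = 0, B = 1 ↦ 1  ≥
A = 1/2, B = 0 ↦ 0  <
A = 1/2, B = 1/2 ↦ 1/2  <
A = 1/2, B = 1 ↦ 1  ≥
A = 1, B = 0 ↦ 0  <
A = 1, B = 1/2 ↦ 1/2  <
A = 1, B = 1 ↦ 1  ≥
So 3 of the 9 assignments meet the threshold.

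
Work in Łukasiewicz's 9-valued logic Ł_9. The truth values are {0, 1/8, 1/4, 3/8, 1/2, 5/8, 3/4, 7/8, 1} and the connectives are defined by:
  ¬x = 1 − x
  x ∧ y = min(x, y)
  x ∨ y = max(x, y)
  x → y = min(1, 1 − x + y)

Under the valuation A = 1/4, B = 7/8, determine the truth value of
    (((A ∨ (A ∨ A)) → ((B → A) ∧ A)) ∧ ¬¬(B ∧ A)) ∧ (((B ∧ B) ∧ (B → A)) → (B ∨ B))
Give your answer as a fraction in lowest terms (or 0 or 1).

A ∨ A = 1/4 ∨ 1/4 = 1/4
A ∨ (A ∨ A) = 1/4 ∨ 1/4 = 1/4
B → A = 7/8 → 1/4 = 3/8
(B → A) ∧ A = 3/8 ∧ 1/4 = 1/4
(A ∨ (A ∨ A)) → ((B → A) ∧ A) = 1/4 → 1/4 = 1
B ∧ A = 7/8 ∧ 1/4 = 1/4
¬(B ∧ A) = ¬1/4 = 3/4
¬¬(B ∧ A) = ¬3/4 = 1/4
((A ∨ (A ∨ A)) → ((B → A) ∧ A)) ∧ ¬¬(B ∧ A) = 1 ∧ 1/4 = 1/4
B ∧ B = 7/8 ∧ 7/8 = 7/8
B → A = 7/8 → 1/4 = 3/8
(B ∧ B) ∧ (B → A) = 7/8 ∧ 3/8 = 3/8
B ∨ B = 7/8 ∨ 7/8 = 7/8
((B ∧ B) ∧ (B → A)) → (B ∨ B) = 3/8 → 7/8 = 1
(((A ∨ (A ∨ A)) → ((B → A) ∧ A)) ∧ ¬¬(B ∧ A)) ∧ (((B ∧ B) ∧ (B → A)) → (B ∨ B)) = 1/4 ∧ 1 = 1/4

1/4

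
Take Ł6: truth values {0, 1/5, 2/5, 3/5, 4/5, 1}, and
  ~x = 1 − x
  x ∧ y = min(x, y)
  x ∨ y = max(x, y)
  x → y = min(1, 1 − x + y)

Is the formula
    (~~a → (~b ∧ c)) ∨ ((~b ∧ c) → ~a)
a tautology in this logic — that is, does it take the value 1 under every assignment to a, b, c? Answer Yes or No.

Counterexample: take a = 4/5, b = 0, c = 2/5.
~a = ~4/5 = 1/5
~~a = ~1/5 = 4/5
~b = ~0 = 1
~b ∧ c = 1 ∧ 2/5 = 2/5
~~a → (~b ∧ c) = 4/5 → 2/5 = 3/5
~b = ~0 = 1
~b ∧ c = 1 ∧ 2/5 = 2/5
~a = ~4/5 = 1/5
(~b ∧ c) → ~a = 2/5 → 1/5 = 4/5
(~~a → (~b ∧ c)) ∨ ((~b ∧ c) → ~a) = 3/5 ∨ 4/5 = 4/5
This gives 4/5 ≠ 1.

No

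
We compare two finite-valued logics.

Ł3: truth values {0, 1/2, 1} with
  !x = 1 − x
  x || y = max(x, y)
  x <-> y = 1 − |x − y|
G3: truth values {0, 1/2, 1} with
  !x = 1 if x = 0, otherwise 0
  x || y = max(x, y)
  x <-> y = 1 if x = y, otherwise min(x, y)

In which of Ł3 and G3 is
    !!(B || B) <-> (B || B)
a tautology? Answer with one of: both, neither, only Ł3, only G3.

In Ł3: every assignment gives 1 — tautology.
In G3: at B = 1/2 the value is 1/2 — not a tautology.

only Ł3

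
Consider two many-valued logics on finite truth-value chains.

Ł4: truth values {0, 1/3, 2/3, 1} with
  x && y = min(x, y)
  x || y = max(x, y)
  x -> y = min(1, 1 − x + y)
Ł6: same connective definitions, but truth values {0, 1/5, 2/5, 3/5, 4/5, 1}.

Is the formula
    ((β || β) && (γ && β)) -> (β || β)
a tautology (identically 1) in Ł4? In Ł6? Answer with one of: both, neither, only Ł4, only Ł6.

In Ł4: every assignment gives 1 — tautology.
In Ł6: every assignment gives 1 — tautology.

both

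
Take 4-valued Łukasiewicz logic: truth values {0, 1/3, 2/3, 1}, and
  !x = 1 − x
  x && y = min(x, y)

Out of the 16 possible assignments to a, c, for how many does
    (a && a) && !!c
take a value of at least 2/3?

4

a = 0, c = 0 ↦ 0  <
a = 0, c = 1/3 ↦ 0  <
a = 0, c = 2/3 ↦ 0  <
a = 0, c = 1 ↦ 0  <
a = 1/3, c = 0 ↦ 0  <
a = 1/3, c = 1/3 ↦ 1/3  <
a = 1/3, c = 2/3 ↦ 1/3  <
a = 1/3, c = 1 ↦ 1/3  <
a = 2/3, c = 0 ↦ 0  <
a = 2/3, c = 1/3 ↦ 1/3  <
a = 2/3, c = 2/3 ↦ 2/3  ≥
a = 2/3, c = 1 ↦ 2/3  ≥
a = 1, c = 0 ↦ 0  <
a = 1, c = 1/3 ↦ 1/3  <
a = 1, c = 2/3 ↦ 2/3  ≥
a = 1, c = 1 ↦ 1  ≥
So 4 of the 16 assignments meet the threshold.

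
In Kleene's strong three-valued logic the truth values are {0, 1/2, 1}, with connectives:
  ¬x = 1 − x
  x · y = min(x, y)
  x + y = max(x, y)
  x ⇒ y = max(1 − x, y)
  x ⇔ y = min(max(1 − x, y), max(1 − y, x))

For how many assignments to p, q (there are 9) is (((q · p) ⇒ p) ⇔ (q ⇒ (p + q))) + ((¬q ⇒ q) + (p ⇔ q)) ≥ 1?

7

p = 0, q = 0 ↦ 1  ≥
p = 0, q = 1/2 ↦ 1/2  <
p = 0, q = 1 ↦ 1  ≥
p = 1/2, q = 0 ↦ 1  ≥
p = 1/2, q = 1/2 ↦ 1/2  <
p = 1/2, q = 1 ↦ 1  ≥
p = 1, q = 0 ↦ 1  ≥
p = 1, q = 1/2 ↦ 1  ≥
p = 1, q = 1 ↦ 1  ≥
So 7 of the 9 assignments meet the threshold.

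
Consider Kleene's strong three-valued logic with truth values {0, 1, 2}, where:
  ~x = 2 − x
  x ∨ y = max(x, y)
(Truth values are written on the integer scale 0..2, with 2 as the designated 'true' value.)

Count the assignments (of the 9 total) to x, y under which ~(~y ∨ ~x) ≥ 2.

x = 0, y = 0 ↦ 0  <
x = 0, y = 1 ↦ 0  <
x = 0, y = 2 ↦ 0  <
x = 1, y = 0 ↦ 0  <
x = 1, y = 1 ↦ 1  <
x = 1, y = 2 ↦ 1  <
x = 2, y = 0 ↦ 0  <
x = 2, y = 1 ↦ 1  <
x = 2, y = 2 ↦ 2  ≥
So 1 of the 9 assignments meets the threshold.

1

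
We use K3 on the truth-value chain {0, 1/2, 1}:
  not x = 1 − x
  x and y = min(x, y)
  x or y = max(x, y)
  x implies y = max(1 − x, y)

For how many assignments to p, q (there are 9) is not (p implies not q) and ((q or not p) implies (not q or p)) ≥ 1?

1

p = 0, q = 0 ↦ 0  <
p = 0, q = 1/2 ↦ 0  <
p = 0, q = 1 ↦ 0  <
p = 1/2, q = 0 ↦ 0  <
p = 1/2, q = 1/2 ↦ 1/2  <
p = 1/2, q = 1 ↦ 1/2  <
p = 1, q = 0 ↦ 0  <
p = 1, q = 1/2 ↦ 1/2  <
p = 1, q = 1 ↦ 1  ≥
So 1 of the 9 assignments meets the threshold.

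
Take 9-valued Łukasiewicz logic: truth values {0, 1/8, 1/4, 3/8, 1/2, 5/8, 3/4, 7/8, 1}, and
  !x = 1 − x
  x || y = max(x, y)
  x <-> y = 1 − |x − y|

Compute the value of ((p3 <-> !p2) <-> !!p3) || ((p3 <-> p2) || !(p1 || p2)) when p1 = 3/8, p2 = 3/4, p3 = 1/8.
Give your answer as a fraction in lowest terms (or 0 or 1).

!p2 = !3/4 = 1/4
p3 <-> !p2 = 1/8 <-> 1/4 = 7/8
!p3 = !1/8 = 7/8
!!p3 = !7/8 = 1/8
(p3 <-> !p2) <-> !!p3 = 7/8 <-> 1/8 = 1/4
p3 <-> p2 = 1/8 <-> 3/4 = 3/8
p1 || p2 = 3/8 || 3/4 = 3/4
!(p1 || p2) = !3/4 = 1/4
(p3 <-> p2) || !(p1 || p2) = 3/8 || 1/4 = 3/8
((p3 <-> !p2) <-> !!p3) || ((p3 <-> p2) || !(p1 || p2)) = 1/4 || 3/8 = 3/8

3/8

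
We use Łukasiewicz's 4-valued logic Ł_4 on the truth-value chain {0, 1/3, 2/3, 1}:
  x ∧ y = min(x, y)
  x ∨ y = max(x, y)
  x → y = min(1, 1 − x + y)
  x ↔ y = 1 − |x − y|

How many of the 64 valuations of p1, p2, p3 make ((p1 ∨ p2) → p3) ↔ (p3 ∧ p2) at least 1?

value 1: 22 assignments (counts)
value 2/3: 18 assignments
value 1/3: 14 assignments
value 0: 10 assignments
So 22 of the 64 assignments meet the threshold.

22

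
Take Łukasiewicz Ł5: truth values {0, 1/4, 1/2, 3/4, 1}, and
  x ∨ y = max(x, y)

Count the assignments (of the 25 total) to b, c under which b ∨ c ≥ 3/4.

16

value 1: 9 assignments (counts)
value 3/4: 7 assignments (counts)
value 1/2: 5 assignments
value 1/4: 3 assignments
value 0: 1 assignment
So 16 of the 25 assignments meet the threshold.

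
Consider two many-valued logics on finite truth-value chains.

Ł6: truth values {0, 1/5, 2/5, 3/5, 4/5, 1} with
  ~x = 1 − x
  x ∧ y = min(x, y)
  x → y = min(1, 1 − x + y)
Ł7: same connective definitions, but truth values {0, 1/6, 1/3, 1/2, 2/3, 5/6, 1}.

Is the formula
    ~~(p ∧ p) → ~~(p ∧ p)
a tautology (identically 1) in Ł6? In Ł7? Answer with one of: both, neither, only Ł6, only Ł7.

In Ł6: every assignment gives 1 — tautology.
In Ł7: every assignment gives 1 — tautology.

both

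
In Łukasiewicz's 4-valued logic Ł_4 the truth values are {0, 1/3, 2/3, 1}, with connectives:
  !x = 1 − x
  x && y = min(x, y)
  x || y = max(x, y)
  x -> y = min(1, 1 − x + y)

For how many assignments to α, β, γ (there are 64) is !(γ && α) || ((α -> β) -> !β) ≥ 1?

value 1: 43 assignments (counts)
value 2/3: 15 assignments
value 1/3: 5 assignments
value 0: 1 assignment
So 43 of the 64 assignments meet the threshold.

43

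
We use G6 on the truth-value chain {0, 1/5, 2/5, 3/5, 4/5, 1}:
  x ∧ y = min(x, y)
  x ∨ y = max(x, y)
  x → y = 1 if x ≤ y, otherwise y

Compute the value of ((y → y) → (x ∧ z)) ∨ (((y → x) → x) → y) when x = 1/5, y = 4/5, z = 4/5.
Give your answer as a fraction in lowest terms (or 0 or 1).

y → y = 4/5 → 4/5 = 1
x ∧ z = 1/5 ∧ 4/5 = 1/5
(y → y) → (x ∧ z) = 1 → 1/5 = 1/5
y → x = 4/5 → 1/5 = 1/5
(y → x) → x = 1/5 → 1/5 = 1
((y → x) → x) → y = 1 → 4/5 = 4/5
((y → y) → (x ∧ z)) ∨ (((y → x) → x) → y) = 1/5 ∨ 4/5 = 4/5

4/5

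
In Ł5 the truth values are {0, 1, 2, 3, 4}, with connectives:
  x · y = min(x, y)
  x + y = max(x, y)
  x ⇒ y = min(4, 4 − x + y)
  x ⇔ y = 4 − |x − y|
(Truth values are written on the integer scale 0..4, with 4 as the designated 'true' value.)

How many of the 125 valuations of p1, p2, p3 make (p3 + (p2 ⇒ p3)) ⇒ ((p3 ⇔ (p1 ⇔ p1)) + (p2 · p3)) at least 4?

45

value 4: 45 assignments (counts)
value 3: 35 assignments
value 2: 25 assignments
value 1: 15 assignments
value 0: 5 assignments
So 45 of the 125 assignments meet the threshold.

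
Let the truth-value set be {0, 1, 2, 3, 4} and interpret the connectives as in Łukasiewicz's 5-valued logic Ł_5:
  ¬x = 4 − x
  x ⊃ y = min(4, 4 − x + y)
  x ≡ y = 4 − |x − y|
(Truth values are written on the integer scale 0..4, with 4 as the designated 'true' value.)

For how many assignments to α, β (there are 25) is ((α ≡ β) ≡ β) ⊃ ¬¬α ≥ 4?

19

value 4: 19 assignments (counts)
value 2: 5 assignments
value 0: 1 assignment
So 19 of the 25 assignments meet the threshold.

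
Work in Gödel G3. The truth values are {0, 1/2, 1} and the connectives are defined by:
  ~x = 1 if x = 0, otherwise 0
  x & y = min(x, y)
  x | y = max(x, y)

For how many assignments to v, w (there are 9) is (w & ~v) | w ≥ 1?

v = 0, w = 0 ↦ 0  <
v = 0, w = 1/2 ↦ 1/2  <
v = 0, w = 1 ↦ 1  ≥
v = 1/2, w = 0 ↦ 0  <
v = 1/2, w = 1/2 ↦ 1/2  <
v = 1/2, w = 1 ↦ 1  ≥
v = 1, w = 0 ↦ 0  <
v = 1, w = 1/2 ↦ 1/2  <
v = 1, w = 1 ↦ 1  ≥
So 3 of the 9 assignments meet the threshold.

3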